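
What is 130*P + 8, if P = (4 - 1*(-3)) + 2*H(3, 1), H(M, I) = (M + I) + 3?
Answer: 2738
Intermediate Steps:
H(M, I) = 3 + I + M (H(M, I) = (I + M) + 3 = 3 + I + M)
P = 21 (P = (4 - 1*(-3)) + 2*(3 + 1 + 3) = (4 + 3) + 2*7 = 7 + 14 = 21)
130*P + 8 = 130*21 + 8 = 2730 + 8 = 2738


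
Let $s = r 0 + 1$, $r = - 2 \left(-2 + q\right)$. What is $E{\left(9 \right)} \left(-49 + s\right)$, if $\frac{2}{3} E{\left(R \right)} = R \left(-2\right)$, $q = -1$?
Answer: $1296$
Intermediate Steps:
$E{\left(R \right)} = - 3 R$ ($E{\left(R \right)} = \frac{3 R \left(-2\right)}{2} = \frac{3 \left(- 2 R\right)}{2} = - 3 R$)
$r = 6$ ($r = - 2 \left(-2 - 1\right) = \left(-2\right) \left(-3\right) = 6$)
$s = 1$ ($s = 6 \cdot 0 + 1 = 0 + 1 = 1$)
$E{\left(9 \right)} \left(-49 + s\right) = \left(-3\right) 9 \left(-49 + 1\right) = \left(-27\right) \left(-48\right) = 1296$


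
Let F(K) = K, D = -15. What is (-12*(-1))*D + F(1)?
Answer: -179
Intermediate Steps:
(-12*(-1))*D + F(1) = -12*(-1)*(-15) + 1 = 12*(-15) + 1 = -180 + 1 = -179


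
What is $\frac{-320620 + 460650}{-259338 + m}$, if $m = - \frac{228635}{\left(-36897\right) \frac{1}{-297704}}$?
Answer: $- \frac{2583343455}{38817174113} \approx -0.066552$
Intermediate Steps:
$m = - \frac{68065554040}{36897}$ ($m = - \frac{228635}{\left(-36897\right) \left(- \frac{1}{297704}\right)} = - \frac{228635}{\frac{36897}{297704}} = \left(-228635\right) \frac{297704}{36897} = - \frac{68065554040}{36897} \approx -1.8447 \cdot 10^{6}$)
$\frac{-320620 + 460650}{-259338 + m} = \frac{-320620 + 460650}{-259338 - \frac{68065554040}{36897}} = \frac{140030}{- \frac{77634348226}{36897}} = 140030 \left(- \frac{36897}{77634348226}\right) = - \frac{2583343455}{38817174113}$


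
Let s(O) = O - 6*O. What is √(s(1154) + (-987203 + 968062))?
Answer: I*√24911 ≈ 157.83*I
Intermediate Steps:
s(O) = -5*O
√(s(1154) + (-987203 + 968062)) = √(-5*1154 + (-987203 + 968062)) = √(-5770 - 19141) = √(-24911) = I*√24911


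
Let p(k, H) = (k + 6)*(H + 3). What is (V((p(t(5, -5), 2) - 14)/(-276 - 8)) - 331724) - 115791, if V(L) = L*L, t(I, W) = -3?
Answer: -36094769839/80656 ≈ -4.4752e+5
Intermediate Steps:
p(k, H) = (3 + H)*(6 + k) (p(k, H) = (6 + k)*(3 + H) = (3 + H)*(6 + k))
V(L) = L²
(V((p(t(5, -5), 2) - 14)/(-276 - 8)) - 331724) - 115791 = ((((18 + 3*(-3) + 6*2 + 2*(-3)) - 14)/(-276 - 8))² - 331724) - 115791 = ((((18 - 9 + 12 - 6) - 14)/(-284))² - 331724) - 115791 = (((15 - 14)*(-1/284))² - 331724) - 115791 = ((1*(-1/284))² - 331724) - 115791 = ((-1/284)² - 331724) - 115791 = (1/80656 - 331724) - 115791 = -26755530943/80656 - 115791 = -36094769839/80656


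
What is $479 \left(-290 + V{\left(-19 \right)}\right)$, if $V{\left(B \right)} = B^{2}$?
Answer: $34009$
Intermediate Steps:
$479 \left(-290 + V{\left(-19 \right)}\right) = 479 \left(-290 + \left(-19\right)^{2}\right) = 479 \left(-290 + 361\right) = 479 \cdot 71 = 34009$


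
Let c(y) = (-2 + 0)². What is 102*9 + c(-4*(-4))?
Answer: 922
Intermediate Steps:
c(y) = 4 (c(y) = (-2)² = 4)
102*9 + c(-4*(-4)) = 102*9 + 4 = 918 + 4 = 922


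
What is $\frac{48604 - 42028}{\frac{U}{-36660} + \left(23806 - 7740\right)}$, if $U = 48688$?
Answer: $\frac{30134520}{73616359} \approx 0.40935$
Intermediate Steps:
$\frac{48604 - 42028}{\frac{U}{-36660} + \left(23806 - 7740\right)} = \frac{48604 - 42028}{\frac{48688}{-36660} + \left(23806 - 7740\right)} = \frac{6576}{48688 \left(- \frac{1}{36660}\right) + \left(23806 - 7740\right)} = \frac{6576}{- \frac{12172}{9165} + 16066} = \frac{6576}{\frac{147232718}{9165}} = 6576 \cdot \frac{9165}{147232718} = \frac{30134520}{73616359}$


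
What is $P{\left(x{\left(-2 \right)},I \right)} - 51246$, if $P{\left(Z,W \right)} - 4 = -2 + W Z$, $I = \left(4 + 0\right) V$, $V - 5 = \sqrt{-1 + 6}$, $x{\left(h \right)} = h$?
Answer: $-51284 - 8 \sqrt{5} \approx -51302.0$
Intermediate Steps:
$V = 5 + \sqrt{5}$ ($V = 5 + \sqrt{-1 + 6} = 5 + \sqrt{5} \approx 7.2361$)
$I = 20 + 4 \sqrt{5}$ ($I = \left(4 + 0\right) \left(5 + \sqrt{5}\right) = 4 \left(5 + \sqrt{5}\right) = 20 + 4 \sqrt{5} \approx 28.944$)
$P{\left(Z,W \right)} = 2 + W Z$ ($P{\left(Z,W \right)} = 4 + \left(-2 + W Z\right) = 2 + W Z$)
$P{\left(x{\left(-2 \right)},I \right)} - 51246 = \left(2 + \left(20 + 4 \sqrt{5}\right) \left(-2\right)\right) - 51246 = \left(2 - \left(40 + 8 \sqrt{5}\right)\right) - 51246 = \left(-38 - 8 \sqrt{5}\right) - 51246 = -51284 - 8 \sqrt{5}$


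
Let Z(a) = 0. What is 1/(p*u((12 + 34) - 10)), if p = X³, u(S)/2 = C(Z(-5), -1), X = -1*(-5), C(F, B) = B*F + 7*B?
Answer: -1/1750 ≈ -0.00057143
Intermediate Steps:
C(F, B) = 7*B + B*F
X = 5
u(S) = -14 (u(S) = 2*(-(7 + 0)) = 2*(-1*7) = 2*(-7) = -14)
p = 125 (p = 5³ = 125)
1/(p*u((12 + 34) - 10)) = 1/(125*(-14)) = (1/125)*(-1/14) = -1/1750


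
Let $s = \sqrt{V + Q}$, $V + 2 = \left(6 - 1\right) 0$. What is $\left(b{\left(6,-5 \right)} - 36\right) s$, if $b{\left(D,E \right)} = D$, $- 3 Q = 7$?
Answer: $- 10 i \sqrt{39} \approx - 62.45 i$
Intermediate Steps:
$Q = - \frac{7}{3}$ ($Q = \left(- \frac{1}{3}\right) 7 = - \frac{7}{3} \approx -2.3333$)
$V = -2$ ($V = -2 + \left(6 - 1\right) 0 = -2 + 5 \cdot 0 = -2 + 0 = -2$)
$s = \frac{i \sqrt{39}}{3}$ ($s = \sqrt{-2 - \frac{7}{3}} = \sqrt{- \frac{13}{3}} = \frac{i \sqrt{39}}{3} \approx 2.0817 i$)
$\left(b{\left(6,-5 \right)} - 36\right) s = \left(6 - 36\right) \frac{i \sqrt{39}}{3} = - 30 \frac{i \sqrt{39}}{3} = - 10 i \sqrt{39}$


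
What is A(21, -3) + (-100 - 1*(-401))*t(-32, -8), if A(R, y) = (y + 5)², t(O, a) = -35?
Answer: -10531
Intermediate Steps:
A(R, y) = (5 + y)²
A(21, -3) + (-100 - 1*(-401))*t(-32, -8) = (5 - 3)² + (-100 - 1*(-401))*(-35) = 2² + (-100 + 401)*(-35) = 4 + 301*(-35) = 4 - 10535 = -10531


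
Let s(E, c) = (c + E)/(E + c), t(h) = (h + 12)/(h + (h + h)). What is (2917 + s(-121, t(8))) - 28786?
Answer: -25868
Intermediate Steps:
t(h) = (12 + h)/(3*h) (t(h) = (12 + h)/(h + 2*h) = (12 + h)/((3*h)) = (12 + h)*(1/(3*h)) = (12 + h)/(3*h))
s(E, c) = 1 (s(E, c) = (E + c)/(E + c) = 1)
(2917 + s(-121, t(8))) - 28786 = (2917 + 1) - 28786 = 2918 - 28786 = -25868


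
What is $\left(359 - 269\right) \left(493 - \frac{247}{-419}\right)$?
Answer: $\frac{18613260}{419} \approx 44423.0$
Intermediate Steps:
$\left(359 - 269\right) \left(493 - \frac{247}{-419}\right) = 90 \left(493 - - \frac{247}{419}\right) = 90 \left(493 + \frac{247}{419}\right) = 90 \cdot \frac{206814}{419} = \frac{18613260}{419}$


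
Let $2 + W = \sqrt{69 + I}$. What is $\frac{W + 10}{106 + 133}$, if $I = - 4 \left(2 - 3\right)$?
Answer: $\frac{8}{239} + \frac{\sqrt{73}}{239} \approx 0.069222$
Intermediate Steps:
$I = 4$ ($I = \left(-4\right) \left(-1\right) = 4$)
$W = -2 + \sqrt{73}$ ($W = -2 + \sqrt{69 + 4} = -2 + \sqrt{73} \approx 6.544$)
$\frac{W + 10}{106 + 133} = \frac{\left(-2 + \sqrt{73}\right) + 10}{106 + 133} = \frac{8 + \sqrt{73}}{239} = \frac{8}{239} + \frac{\sqrt{73}}{239}$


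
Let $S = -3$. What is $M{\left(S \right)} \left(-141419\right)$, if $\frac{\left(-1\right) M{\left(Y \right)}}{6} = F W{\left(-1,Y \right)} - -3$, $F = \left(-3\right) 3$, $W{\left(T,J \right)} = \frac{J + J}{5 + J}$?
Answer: $25455420$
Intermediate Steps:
$W{\left(T,J \right)} = \frac{2 J}{5 + J}$
$F = -9$
$M{\left(Y \right)} = -18 + \frac{108 Y}{5 + Y}$ ($M{\left(Y \right)} = - 6 \left(- 9 \frac{2 Y}{5 + Y} - -3\right) = - 6 \left(- \frac{18 Y}{5 + Y} + 3\right) = - 6 \left(3 - \frac{18 Y}{5 + Y}\right) = -18 + \frac{108 Y}{5 + Y}$)
$M{\left(S \right)} \left(-141419\right) = \frac{90 \left(-1 - 3\right)}{5 - 3} \left(-141419\right) = 90 \cdot \frac{1}{2} \left(-4\right) \left(-141419\right) = \left(-180\right) \left(-141419\right) = 25455420$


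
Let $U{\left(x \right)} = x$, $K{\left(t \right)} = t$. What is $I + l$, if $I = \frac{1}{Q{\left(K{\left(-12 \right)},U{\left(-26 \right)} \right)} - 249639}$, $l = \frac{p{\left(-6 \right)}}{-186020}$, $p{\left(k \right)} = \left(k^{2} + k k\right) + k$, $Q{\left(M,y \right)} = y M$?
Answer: $- \frac{8320801}{23189904270} \approx -0.00035881$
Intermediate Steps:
$Q{\left(M,y \right)} = M y$
$p{\left(k \right)} = k + 2 k^{2}$ ($p{\left(k \right)} = \left(k^{2} + k^{2}\right) + k = 2 k^{2} + k = k + 2 k^{2}$)
$l = - \frac{33}{93010}$ ($l = \frac{\left(-6\right) \left(1 + 2 \left(-6\right)\right)}{-186020} = - 6 \left(1 - 12\right) \left(- \frac{1}{186020}\right) = \left(-6\right) \left(-11\right) \left(- \frac{1}{186020}\right) = 66 \left(- \frac{1}{186020}\right) = - \frac{33}{93010} \approx -0.0003548$)
$I = - \frac{1}{249327}$ ($I = \frac{1}{\left(-12\right) \left(-26\right) - 249639} = \frac{1}{312 - 249639} = \frac{1}{-249327} = - \frac{1}{249327} \approx -4.0108 \cdot 10^{-6}$)
$I + l = - \frac{1}{249327} - \frac{33}{93010} = - \frac{8320801}{23189904270}$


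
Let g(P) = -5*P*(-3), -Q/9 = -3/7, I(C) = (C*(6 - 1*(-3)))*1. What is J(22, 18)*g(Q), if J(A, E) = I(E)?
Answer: 65610/7 ≈ 9372.9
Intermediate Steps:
I(C) = 9*C (I(C) = (C*(6 + 3))*1 = (C*9)*1 = (9*C)*1 = 9*C)
Q = 27/7 (Q = -(-27)/7 = -9*(-3/7) = 27/7 ≈ 3.8571)
J(A, E) = 9*E
g(P) = 15*P
J(22, 18)*g(Q) = (9*18)*(15*(27/7)) = 162*(405/7) = 65610/7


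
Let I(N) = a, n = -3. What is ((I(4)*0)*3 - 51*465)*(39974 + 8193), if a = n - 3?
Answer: -1142280405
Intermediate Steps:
a = -6 (a = -3 - 3 = -6)
I(N) = -6
((I(4)*0)*3 - 51*465)*(39974 + 8193) = (-6*0*3 - 51*465)*(39974 + 8193) = (0*3 - 23715)*48167 = (0 - 23715)*48167 = -23715*48167 = -1142280405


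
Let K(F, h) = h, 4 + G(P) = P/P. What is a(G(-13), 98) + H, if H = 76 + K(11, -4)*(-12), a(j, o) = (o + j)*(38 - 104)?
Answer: -6146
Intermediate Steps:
G(P) = -3 (G(P) = -4 + P/P = -4 + 1 = -3)
a(j, o) = -66*j - 66*o (a(j, o) = (j + o)*(-66) = -66*j - 66*o)
H = 124 (H = 76 - 4*(-12) = 76 + 48 = 124)
a(G(-13), 98) + H = (-66*(-3) - 66*98) + 124 = (198 - 6468) + 124 = -6270 + 124 = -6146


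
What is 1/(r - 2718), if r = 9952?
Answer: 1/7234 ≈ 0.00013824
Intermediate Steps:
1/(r - 2718) = 1/(9952 - 2718) = 1/7234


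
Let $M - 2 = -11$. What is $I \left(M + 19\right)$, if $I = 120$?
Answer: $1200$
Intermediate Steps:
$M = -9$ ($M = 2 - 11 = -9$)
$I \left(M + 19\right) = 120 \left(-9 + 19\right) = 120 \cdot 10 = 1200$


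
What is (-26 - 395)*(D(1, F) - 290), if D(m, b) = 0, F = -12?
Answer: 122090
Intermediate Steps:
(-26 - 395)*(D(1, F) - 290) = (-26 - 395)*(0 - 290) = -421*(-290) = 122090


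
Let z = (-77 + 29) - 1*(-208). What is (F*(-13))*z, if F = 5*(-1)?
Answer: 10400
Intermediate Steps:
F = -5
z = 160 (z = -48 + 208 = 160)
(F*(-13))*z = -5*(-13)*160 = 65*160 = 10400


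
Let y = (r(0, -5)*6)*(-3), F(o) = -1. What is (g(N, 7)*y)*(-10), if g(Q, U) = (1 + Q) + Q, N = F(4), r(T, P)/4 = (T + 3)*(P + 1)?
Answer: 8640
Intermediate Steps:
r(T, P) = 4*(1 + P)*(3 + T) (r(T, P) = 4*((T + 3)*(P + 1)) = 4*((3 + T)*(1 + P)) = 4*((1 + P)*(3 + T)) = 4*(1 + P)*(3 + T))
N = -1
g(Q, U) = 1 + 2*Q
y = 864 (y = ((12 + 4*0 + 12*(-5) + 4*(-5)*0)*6)*(-3) = ((12 + 0 - 60 + 0)*6)*(-3) = -48*6*(-3) = -288*(-3) = 864)
(g(N, 7)*y)*(-10) = ((1 + 2*(-1))*864)*(-10) = ((1 - 2)*864)*(-10) = -1*864*(-10) = -864*(-10) = 8640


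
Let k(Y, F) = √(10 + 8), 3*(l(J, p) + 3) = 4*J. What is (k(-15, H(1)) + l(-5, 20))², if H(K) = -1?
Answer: 1003/9 - 58*√2 ≈ 29.420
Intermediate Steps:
l(J, p) = -3 + 4*J/3 (l(J, p) = -3 + (4*J)/3 = -3 + 4*J/3)
k(Y, F) = 3*√2 (k(Y, F) = √18 = 3*√2)
(k(-15, H(1)) + l(-5, 20))² = (3*√2 + (-3 + (4/3)*(-5)))² = (3*√2 + (-3 - 20/3))² = (3*√2 - 29/3)² = (-29/3 + 3*√2)²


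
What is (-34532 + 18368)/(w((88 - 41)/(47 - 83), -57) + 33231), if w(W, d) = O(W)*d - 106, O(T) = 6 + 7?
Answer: -4041/8096 ≈ -0.49914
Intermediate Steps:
O(T) = 13
w(W, d) = -106 + 13*d (w(W, d) = 13*d - 106 = -106 + 13*d)
(-34532 + 18368)/(w((88 - 41)/(47 - 83), -57) + 33231) = (-34532 + 18368)/((-106 + 13*(-57)) + 33231) = -16164/((-106 - 741) + 33231) = -16164/(-847 + 33231) = -16164/32384 = -16164*1/32384 = -4041/8096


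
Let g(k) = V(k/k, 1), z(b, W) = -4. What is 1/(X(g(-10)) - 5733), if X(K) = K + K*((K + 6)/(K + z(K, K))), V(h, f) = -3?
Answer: -7/40143 ≈ -0.00017438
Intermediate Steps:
g(k) = -3
X(K) = K + K*(6 + K)/(-4 + K) (X(K) = K + K*((K + 6)/(K - 4)) = K + K*((6 + K)/(-4 + K)) = K + K*(6 + K)/(-4 + K))
1/(X(g(-10)) - 5733) = 1/(2*(-3)*(1 - 3)/(-4 - 3) - 5733) = 1/(2*(-3)*(-2)/(-7) - 5733) = 1/(2*(-3)*(-1/7)*(-2) - 5733) = 1/(-12/7 - 5733) = 1/(-40143/7) = -7/40143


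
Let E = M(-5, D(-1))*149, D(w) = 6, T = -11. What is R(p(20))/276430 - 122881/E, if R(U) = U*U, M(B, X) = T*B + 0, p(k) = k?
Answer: -308770153/20594035 ≈ -14.993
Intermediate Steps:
M(B, X) = -11*B (M(B, X) = -11*B + 0 = -11*B)
R(U) = U**2
E = 8195 (E = -11*(-5)*149 = 55*149 = 8195)
R(p(20))/276430 - 122881/E = 20**2/276430 - 122881/8195 = 400*(1/276430) - 122881*1/8195 = 40/27643 - 11171/745 = -308770153/20594035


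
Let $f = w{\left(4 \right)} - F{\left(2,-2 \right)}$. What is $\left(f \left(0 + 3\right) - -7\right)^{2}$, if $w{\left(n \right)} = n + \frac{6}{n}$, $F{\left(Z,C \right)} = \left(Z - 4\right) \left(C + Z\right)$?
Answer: $\frac{2209}{4} \approx 552.25$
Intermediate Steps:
$F{\left(Z,C \right)} = \left(-4 + Z\right) \left(C + Z\right)$
$f = \frac{11}{2}$ ($f = \left(4 + \frac{6}{4}\right) - \left(2^{2} - -8 - 8 - 4\right) = \left(4 + 6 \cdot \frac{1}{4}\right) - \left(4 + 8 - 8 - 4\right) = \left(4 + \frac{3}{2}\right) - 0 = \frac{11}{2} + 0 = \frac{11}{2} \approx 5.5$)
$\left(f \left(0 + 3\right) - -7\right)^{2} = \left(\frac{11 \left(0 + 3\right)}{2} - -7\right)^{2} = \left(\frac{11}{2} \cdot 3 + \left(-12 + 19\right)\right)^{2} = \left(\frac{33}{2} + 7\right)^{2} = \left(\frac{47}{2}\right)^{2} = \frac{2209}{4}$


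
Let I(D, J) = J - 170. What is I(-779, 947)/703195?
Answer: 777/703195 ≈ 0.0011050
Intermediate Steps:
I(D, J) = -170 + J
I(-779, 947)/703195 = (-170 + 947)/703195 = 777*(1/703195) = 777/703195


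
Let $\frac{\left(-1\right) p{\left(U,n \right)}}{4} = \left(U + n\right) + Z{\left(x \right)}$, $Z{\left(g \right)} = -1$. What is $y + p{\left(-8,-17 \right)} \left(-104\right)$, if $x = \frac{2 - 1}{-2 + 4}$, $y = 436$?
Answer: $-10380$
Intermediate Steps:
$x = \frac{1}{2}$ ($x = 1 \cdot \frac{1}{2} = \frac{1}{2} \approx 0.5$)
$p{\left(U,n \right)} = 4 - 4 U - 4 n$ ($p{\left(U,n \right)} = - 4 \left(\left(U + n\right) - 1\right) = - 4 \left(-1 + U + n\right) = 4 - 4 U - 4 n$)
$y + p{\left(-8,-17 \right)} \left(-104\right) = 436 + \left(4 - -32 - -68\right) \left(-104\right) = 436 + \left(4 + 32 + 68\right) \left(-104\right) = 436 + 104 \left(-104\right) = 436 - 10816 = -10380$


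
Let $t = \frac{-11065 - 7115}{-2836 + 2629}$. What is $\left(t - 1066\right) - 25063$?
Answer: $- \frac{598947}{23} \approx -26041.0$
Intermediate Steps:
$t = \frac{2020}{23}$ ($t = - \frac{18180}{-207} = \left(-18180\right) \left(- \frac{1}{207}\right) = \frac{2020}{23} \approx 87.826$)
$\left(t - 1066\right) - 25063 = \left(\frac{2020}{23} - 1066\right) - 25063 = - \frac{22498}{23} - 25063 = - \frac{598947}{23}$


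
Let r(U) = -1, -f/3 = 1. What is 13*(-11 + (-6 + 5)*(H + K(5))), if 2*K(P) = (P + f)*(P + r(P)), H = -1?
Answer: -182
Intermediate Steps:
f = -3 (f = -3*1 = -3)
K(P) = (-1 + P)*(-3 + P)/2 (K(P) = ((P - 3)*(P - 1))/2 = ((-3 + P)*(-1 + P))/2 = ((-1 + P)*(-3 + P))/2 = (-1 + P)*(-3 + P)/2)
13*(-11 + (-6 + 5)*(H + K(5))) = 13*(-11 + (-6 + 5)*(-1 + (3/2 + (½)*5² - 2*5))) = 13*(-11 - (-1 + (3/2 + (½)*25 - 10))) = 13*(-11 - (-1 + (3/2 + 25/2 - 10))) = 13*(-11 - (-1 + 4)) = 13*(-11 - 1*3) = 13*(-11 - 3) = 13*(-14) = -182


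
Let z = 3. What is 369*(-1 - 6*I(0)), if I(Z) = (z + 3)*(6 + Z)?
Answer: -80073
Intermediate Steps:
I(Z) = 36 + 6*Z (I(Z) = (3 + 3)*(6 + Z) = 6*(6 + Z) = 36 + 6*Z)
369*(-1 - 6*I(0)) = 369*(-1 - 6*(36 + 6*0)) = 369*(-1 - 6*(36 + 0)) = 369*(-1 - 6*36) = 369*(-1 - 216) = 369*(-217) = -80073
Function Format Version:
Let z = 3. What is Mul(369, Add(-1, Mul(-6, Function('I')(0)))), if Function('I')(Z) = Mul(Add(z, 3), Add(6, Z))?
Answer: -80073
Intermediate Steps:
Function('I')(Z) = Add(36, Mul(6, Z)) (Function('I')(Z) = Mul(Add(3, 3), Add(6, Z)) = Mul(6, Add(6, Z)) = Add(36, Mul(6, Z)))
Mul(369, Add(-1, Mul(-6, Function('I')(0)))) = Mul(369, Add(-1, Mul(-6, Add(36, Mul(6, 0))))) = Mul(369, Add(-1, Mul(-6, Add(36, 0)))) = Mul(369, Add(-1, Mul(-6, 36))) = Mul(369, Add(-1, -216)) = Mul(369, -217) = -80073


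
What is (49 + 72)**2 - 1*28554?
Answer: -13913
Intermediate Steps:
(49 + 72)**2 - 1*28554 = 121**2 - 28554 = 14641 - 28554 = -13913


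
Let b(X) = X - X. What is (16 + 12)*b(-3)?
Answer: 0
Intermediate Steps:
b(X) = 0
(16 + 12)*b(-3) = (16 + 12)*0 = 28*0 = 0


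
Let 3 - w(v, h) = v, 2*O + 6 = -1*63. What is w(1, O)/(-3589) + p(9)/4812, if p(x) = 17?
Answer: 51389/17270268 ≈ 0.0029756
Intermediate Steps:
O = -69/2 (O = -3 + (-1*63)/2 = -3 + (1/2)*(-63) = -3 - 63/2 = -69/2 ≈ -34.500)
w(v, h) = 3 - v
w(1, O)/(-3589) + p(9)/4812 = (3 - 1*1)/(-3589) + 17/4812 = (3 - 1)*(-1/3589) + 17*(1/4812) = 2*(-1/3589) + 17/4812 = -2/3589 + 17/4812 = 51389/17270268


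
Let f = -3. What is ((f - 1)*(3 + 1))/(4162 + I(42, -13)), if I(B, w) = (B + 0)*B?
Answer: -8/2963 ≈ -0.0027000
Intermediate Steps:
I(B, w) = B² (I(B, w) = B*B = B²)
((f - 1)*(3 + 1))/(4162 + I(42, -13)) = ((-3 - 1)*(3 + 1))/(4162 + 42²) = (-4*4)/(4162 + 1764) = -16/5926 = (1/5926)*(-16) = -8/2963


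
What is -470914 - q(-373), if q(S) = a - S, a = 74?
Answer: -471361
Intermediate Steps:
q(S) = 74 - S
-470914 - q(-373) = -470914 - (74 - 1*(-373)) = -470914 - (74 + 373) = -470914 - 1*447 = -470914 - 447 = -471361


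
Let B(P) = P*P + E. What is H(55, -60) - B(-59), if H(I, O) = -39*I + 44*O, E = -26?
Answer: -8240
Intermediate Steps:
B(P) = -26 + P**2 (B(P) = P*P - 26 = P**2 - 26 = -26 + P**2)
H(55, -60) - B(-59) = (-39*55 + 44*(-60)) - (-26 + (-59)**2) = (-2145 - 2640) - (-26 + 3481) = -4785 - 1*3455 = -4785 - 3455 = -8240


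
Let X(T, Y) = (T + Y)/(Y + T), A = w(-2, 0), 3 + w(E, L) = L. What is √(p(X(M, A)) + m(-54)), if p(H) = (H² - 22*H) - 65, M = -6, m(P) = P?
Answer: 2*I*√35 ≈ 11.832*I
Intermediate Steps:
w(E, L) = -3 + L
A = -3 (A = -3 + 0 = -3)
X(T, Y) = 1 (X(T, Y) = (T + Y)/(T + Y) = 1)
p(H) = -65 + H² - 22*H
√(p(X(M, A)) + m(-54)) = √((-65 + 1² - 22*1) - 54) = √((-65 + 1 - 22) - 54) = √(-86 - 54) = √(-140) = 2*I*√35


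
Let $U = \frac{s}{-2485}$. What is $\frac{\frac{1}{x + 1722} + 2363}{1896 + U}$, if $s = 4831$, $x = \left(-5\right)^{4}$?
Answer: $\frac{13781715570}{11046692963} \approx 1.2476$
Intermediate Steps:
$x = 625$
$U = - \frac{4831}{2485}$ ($U = \frac{4831}{-2485} = 4831 \left(- \frac{1}{2485}\right) = - \frac{4831}{2485} \approx -1.9441$)
$\frac{\frac{1}{x + 1722} + 2363}{1896 + U} = \frac{\frac{1}{625 + 1722} + 2363}{1896 - \frac{4831}{2485}} = \frac{\frac{1}{2347} + 2363}{\frac{4706729}{2485}} = \left(\frac{1}{2347} + 2363\right) \frac{2485}{4706729} = \frac{5545962}{2347} \cdot \frac{2485}{4706729} = \frac{13781715570}{11046692963}$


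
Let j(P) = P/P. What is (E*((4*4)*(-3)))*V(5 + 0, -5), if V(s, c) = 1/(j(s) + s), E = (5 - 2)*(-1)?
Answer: 24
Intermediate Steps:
j(P) = 1
E = -3 (E = 3*(-1) = -3)
V(s, c) = 1/(1 + s)
(E*((4*4)*(-3)))*V(5 + 0, -5) = (-3*4*4*(-3))/(1 + (5 + 0)) = (-48*(-3))/(1 + 5) = -3*(-48)/6 = 144*(⅙) = 24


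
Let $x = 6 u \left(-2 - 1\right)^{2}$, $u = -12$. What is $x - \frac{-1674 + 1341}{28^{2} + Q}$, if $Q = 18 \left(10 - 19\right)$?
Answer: $- \frac{402723}{622} \approx -647.46$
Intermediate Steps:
$Q = -162$ ($Q = 18 \left(-9\right) = -162$)
$x = -648$ ($x = 6 \left(-12\right) \left(-2 - 1\right)^{2} = - 72 \left(-3\right)^{2} = \left(-72\right) 9 = -648$)
$x - \frac{-1674 + 1341}{28^{2} + Q} = -648 - \frac{-1674 + 1341}{28^{2} - 162} = -648 - - \frac{333}{784 - 162} = -648 - - \frac{333}{622} = -648 + \frac{333}{622} = - \frac{402723}{622}$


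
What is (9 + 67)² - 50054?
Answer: -44278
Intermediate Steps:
(9 + 67)² - 50054 = 76² - 50054 = 5776 - 50054 = -44278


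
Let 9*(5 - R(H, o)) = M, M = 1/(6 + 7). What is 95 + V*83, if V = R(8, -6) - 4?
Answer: 20743/117 ≈ 177.29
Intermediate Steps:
M = 1/13 ≈ 0.076923
R(H, o) = 584/117 (R(H, o) = 5 - ⅑*1/13 = 5 - 1/117 = 584/117)
V = 116/117 (V = 584/117 - 4 = 116/117 ≈ 0.99145)
95 + V*83 = 95 + (116/117)*83 = 95 + 9628/117 = 20743/117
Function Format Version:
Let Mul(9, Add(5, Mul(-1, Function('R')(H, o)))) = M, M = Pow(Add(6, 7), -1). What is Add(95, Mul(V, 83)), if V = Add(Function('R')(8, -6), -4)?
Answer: Rational(20743, 117) ≈ 177.29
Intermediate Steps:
M = Rational(1, 13) (M = Pow(13, -1) = Rational(1, 13) ≈ 0.076923)
Function('R')(H, o) = Rational(584, 117) (Function('R')(H, o) = Add(5, Mul(Rational(-1, 9), Rational(1, 13))) = Add(5, Rational(-1, 117)) = Rational(584, 117))
V = Rational(116, 117) (V = Add(Rational(584, 117), -4) = Rational(116, 117) ≈ 0.99145)
Add(95, Mul(V, 83)) = Add(95, Mul(Rational(116, 117), 83)) = Add(95, Rational(9628, 117)) = Rational(20743, 117)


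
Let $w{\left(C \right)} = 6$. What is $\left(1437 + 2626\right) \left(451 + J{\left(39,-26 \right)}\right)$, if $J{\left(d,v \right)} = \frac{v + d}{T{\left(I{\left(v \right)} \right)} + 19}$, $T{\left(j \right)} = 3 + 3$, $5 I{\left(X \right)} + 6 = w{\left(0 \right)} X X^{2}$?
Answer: $\frac{45863144}{25} \approx 1.8345 \cdot 10^{6}$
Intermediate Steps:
$I{\left(X \right)} = - \frac{6}{5} + \frac{6 X^{3}}{5}$ ($I{\left(X \right)} = - \frac{6}{5} + \frac{6 X X^{2}}{5} = - \frac{6}{5} + \frac{6 X^{3}}{5}$)
$T{\left(j \right)} = 6$
$J{\left(d,v \right)} = \frac{d}{25} + \frac{v}{25}$ ($J{\left(d,v \right)} = \frac{v + d}{6 + 19} = \frac{d + v}{25} = \left(d + v\right) \frac{1}{25} = \frac{d}{25} + \frac{v}{25}$)
$\left(1437 + 2626\right) \left(451 + J{\left(39,-26 \right)}\right) = \left(1437 + 2626\right) \left(451 + \left(\frac{1}{25} \cdot 39 + \frac{1}{25} \left(-26\right)\right)\right) = 4063 \left(451 + \left(\frac{39}{25} - \frac{26}{25}\right)\right) = 4063 \left(451 + \frac{13}{25}\right) = 4063 \cdot \frac{11288}{25} = \frac{45863144}{25}$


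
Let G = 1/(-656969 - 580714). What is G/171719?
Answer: -1/212533687077 ≈ -4.7051e-12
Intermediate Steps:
G = -1/1237683 (G = 1/(-1237683) = -1/1237683 ≈ -8.0796e-7)
G/171719 = -1/1237683/171719 = -1/1237683*1/171719 = -1/212533687077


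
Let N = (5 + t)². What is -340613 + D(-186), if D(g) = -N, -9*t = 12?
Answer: -3065638/9 ≈ -3.4063e+5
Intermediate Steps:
t = -4/3 (t = -⅑*12 = -4/3 ≈ -1.3333)
N = 121/9 (N = (5 - 4/3)² = (11/3)² = 121/9 ≈ 13.444)
D(g) = -121/9 (D(g) = -1*121/9 = -121/9)
-340613 + D(-186) = -340613 - 121/9 = -3065638/9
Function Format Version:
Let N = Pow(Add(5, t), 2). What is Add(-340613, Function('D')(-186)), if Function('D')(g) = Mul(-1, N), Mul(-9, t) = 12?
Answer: Rational(-3065638, 9) ≈ -3.4063e+5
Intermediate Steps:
t = Rational(-4, 3) (t = Mul(Rational(-1, 9), 12) = Rational(-4, 3) ≈ -1.3333)
N = Rational(121, 9) (N = Pow(Add(5, Rational(-4, 3)), 2) = Pow(Rational(11, 3), 2) = Rational(121, 9) ≈ 13.444)
Function('D')(g) = Rational(-121, 9) (Function('D')(g) = Mul(-1, Rational(121, 9)) = Rational(-121, 9))
Add(-340613, Function('D')(-186)) = Add(-340613, Rational(-121, 9)) = Rational(-3065638, 9)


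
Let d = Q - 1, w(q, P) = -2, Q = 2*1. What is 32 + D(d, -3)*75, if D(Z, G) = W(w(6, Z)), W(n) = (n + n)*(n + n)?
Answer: 1232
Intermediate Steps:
Q = 2
d = 1 (d = 2 - 1 = 1)
W(n) = 4*n**2 (W(n) = (2*n)*(2*n) = 4*n**2)
D(Z, G) = 16 (D(Z, G) = 4*(-2)**2 = 4*4 = 16)
32 + D(d, -3)*75 = 32 + 16*75 = 32 + 1200 = 1232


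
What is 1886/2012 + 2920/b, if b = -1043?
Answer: -1953971/1049258 ≈ -1.8622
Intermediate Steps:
1886/2012 + 2920/b = 1886/2012 + 2920/(-1043) = 1886*(1/2012) + 2920*(-1/1043) = 943/1006 - 2920/1043 = -1953971/1049258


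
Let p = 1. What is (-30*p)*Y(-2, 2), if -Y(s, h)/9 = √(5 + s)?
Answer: 270*√3 ≈ 467.65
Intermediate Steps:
Y(s, h) = -9*√(5 + s)
(-30*p)*Y(-2, 2) = (-30*1)*(-9*√(5 - 2)) = -(-270)*√3 = 270*√3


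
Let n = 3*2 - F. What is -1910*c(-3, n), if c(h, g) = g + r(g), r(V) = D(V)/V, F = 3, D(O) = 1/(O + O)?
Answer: -52525/9 ≈ -5836.1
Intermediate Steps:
D(O) = 1/(2*O)
r(V) = 1/(2*V²) (r(V) = (1/(2*V))/V = 1/(2*V²))
n = 3 (n = 3*2 - 1*3 = 6 - 3 = 3)
c(h, g) = g + 1/(2*g²)
-1910*c(-3, n) = -1910*(3 + (½)/3²) = -1910*(3 + (½)*(⅑)) = -1910*(3 + 1/18) = -1910*55/18 = -52525/9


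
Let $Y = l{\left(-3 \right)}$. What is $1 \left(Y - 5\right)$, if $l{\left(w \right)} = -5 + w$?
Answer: $-13$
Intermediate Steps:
$Y = -8$ ($Y = -5 - 3 = -8$)
$1 \left(Y - 5\right) = 1 \left(-8 - 5\right) = 1 \left(-13\right) = -13$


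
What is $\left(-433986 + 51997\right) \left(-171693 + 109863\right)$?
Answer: $23618379870$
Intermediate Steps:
$\left(-433986 + 51997\right) \left(-171693 + 109863\right) = \left(-381989\right) \left(-61830\right) = 23618379870$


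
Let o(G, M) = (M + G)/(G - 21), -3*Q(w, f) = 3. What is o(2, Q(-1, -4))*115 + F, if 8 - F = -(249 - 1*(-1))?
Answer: 4787/19 ≈ 251.95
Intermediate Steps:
Q(w, f) = -1 (Q(w, f) = -⅓*3 = -1)
o(G, M) = (G + M)/(-21 + G)
F = 258 (F = 8 - (-1)*(249 - 1*(-1)) = 8 - (-1)*(249 + 1) = 8 - (-1)*250 = 8 - 1*(-250) = 8 + 250 = 258)
o(2, Q(-1, -4))*115 + F = ((2 - 1)/(-21 + 2))*115 + 258 = (1/(-19))*115 + 258 = -1/19*1*115 + 258 = -1/19*115 + 258 = -115/19 + 258 = 4787/19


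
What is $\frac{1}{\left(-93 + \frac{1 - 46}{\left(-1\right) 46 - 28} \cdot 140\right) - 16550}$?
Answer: $- \frac{37}{612641} \approx -6.0394 \cdot 10^{-5}$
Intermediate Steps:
$\frac{1}{\left(-93 + \frac{1 - 46}{\left(-1\right) 46 - 28} \cdot 140\right) - 16550} = \frac{1}{\left(-93 + \frac{1 - 46}{-46 - 28} \cdot 140\right) - 16550} = \frac{1}{\left(-93 + - \frac{45}{-74} \cdot 140\right) - 16550} = \frac{1}{\left(-93 + \left(-45\right) \left(- \frac{1}{74}\right) 140\right) - 16550} = \frac{1}{\left(-93 + \frac{45}{74} \cdot 140\right) - 16550} = \frac{1}{\left(-93 + \frac{3150}{37}\right) - 16550} = \frac{1}{- \frac{291}{37} - 16550} = \frac{1}{- \frac{612641}{37}} = - \frac{37}{612641}$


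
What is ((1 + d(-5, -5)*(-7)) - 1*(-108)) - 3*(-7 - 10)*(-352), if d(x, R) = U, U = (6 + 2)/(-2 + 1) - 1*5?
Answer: -17752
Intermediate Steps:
U = -13 (U = 8/(-1) - 5 = 8*(-1) - 5 = -8 - 5 = -13)
d(x, R) = -13
((1 + d(-5, -5)*(-7)) - 1*(-108)) - 3*(-7 - 10)*(-352) = ((1 - 13*(-7)) - 1*(-108)) - 3*(-7 - 10)*(-352) = ((1 + 91) + 108) - 3*(-17)*(-352) = (92 + 108) + 51*(-352) = 200 - 17952 = -17752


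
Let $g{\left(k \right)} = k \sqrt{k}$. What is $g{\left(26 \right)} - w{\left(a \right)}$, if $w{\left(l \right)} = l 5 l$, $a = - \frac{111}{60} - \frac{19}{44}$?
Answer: $- \frac{63001}{2420} + 26 \sqrt{26} \approx 106.54$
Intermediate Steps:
$a = - \frac{251}{110}$ ($a = \left(-111\right) \frac{1}{60} - \frac{19}{44} = - \frac{37}{20} - \frac{19}{44} = - \frac{251}{110} \approx -2.2818$)
$g{\left(k \right)} = k^{\frac{3}{2}}$
$w{\left(l \right)} = 5 l^{2}$ ($w{\left(l \right)} = 5 l l = 5 l^{2}$)
$g{\left(26 \right)} - w{\left(a \right)} = 26^{\frac{3}{2}} - 5 \left(- \frac{251}{110}\right)^{2} = 26 \sqrt{26} - 5 \cdot \frac{63001}{12100} = 26 \sqrt{26} - \frac{63001}{2420} = - \frac{63001}{2420} + 26 \sqrt{26}$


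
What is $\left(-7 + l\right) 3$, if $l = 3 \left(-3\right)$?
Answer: $-48$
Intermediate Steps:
$l = -9$
$\left(-7 + l\right) 3 = \left(-7 - 9\right) 3 = \left(-16\right) 3 = -48$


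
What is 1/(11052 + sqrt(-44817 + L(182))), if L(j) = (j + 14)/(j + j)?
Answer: 71838/794244883 - I*sqrt(7573982)/1588489766 ≈ 9.0448e-5 - 1.7325e-6*I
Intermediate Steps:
L(j) = (14 + j)/(2*j) (L(j) = (14 + j)/((2*j)) = (14 + j)*(1/(2*j)) = (14 + j)/(2*j))
1/(11052 + sqrt(-44817 + L(182))) = 1/(11052 + sqrt(-44817 + (1/2)*(14 + 182)/182)) = 1/(11052 + sqrt(-44817 + (1/2)*(1/182)*196)) = 1/(11052 + sqrt(-44817 + 7/13)) = 1/(11052 + sqrt(-582614/13)) = 1/(11052 + I*sqrt(7573982)/13)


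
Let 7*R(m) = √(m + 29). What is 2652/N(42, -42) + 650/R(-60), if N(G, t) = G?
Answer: 442/7 - 4550*I*√31/31 ≈ 63.143 - 817.2*I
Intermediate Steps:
R(m) = √(29 + m)/7 (R(m) = √(m + 29)/7 = √(29 + m)/7)
2652/N(42, -42) + 650/R(-60) = 2652/42 + 650/((√(29 - 60)/7)) = 2652*(1/42) + 650/((√(-31)/7)) = 442/7 + 650/(((I*√31)/7)) = 442/7 + 650/((I*√31/7)) = 442/7 + 650*(-7*I*√31/31) = 442/7 - 4550*I*√31/31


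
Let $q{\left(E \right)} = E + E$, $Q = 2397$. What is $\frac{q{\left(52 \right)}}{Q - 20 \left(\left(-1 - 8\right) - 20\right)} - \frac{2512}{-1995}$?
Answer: $\frac{591208}{456855} \approx 1.2941$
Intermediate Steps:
$q{\left(E \right)} = 2 E$
$\frac{q{\left(52 \right)}}{Q - 20 \left(\left(-1 - 8\right) - 20\right)} - \frac{2512}{-1995} = \frac{2 \cdot 52}{2397 - 20 \left(\left(-1 - 8\right) - 20\right)} - \frac{2512}{-1995} = \frac{104}{2397 - 20 \left(-9 - 20\right)} - - \frac{2512}{1995} = \frac{104}{2397 - -580} + \frac{2512}{1995} = \frac{104}{2397 + 580} + \frac{2512}{1995} = \frac{104}{2977} + \frac{2512}{1995} = 104 \cdot \frac{1}{2977} + \frac{2512}{1995} = \frac{8}{229} + \frac{2512}{1995} = \frac{591208}{456855}$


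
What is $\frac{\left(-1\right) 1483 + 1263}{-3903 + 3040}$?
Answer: $\frac{220}{863} \approx 0.25492$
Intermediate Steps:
$\frac{\left(-1\right) 1483 + 1263}{-3903 + 3040} = \frac{-1483 + 1263}{-863} = \left(-220\right) \left(- \frac{1}{863}\right) = \frac{220}{863}$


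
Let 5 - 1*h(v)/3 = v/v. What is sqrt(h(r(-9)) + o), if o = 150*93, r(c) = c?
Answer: sqrt(13962) ≈ 118.16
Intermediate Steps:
o = 13950
h(v) = 12 (h(v) = 15 - 3*v/v = 15 - 3*1 = 15 - 3 = 12)
sqrt(h(r(-9)) + o) = sqrt(12 + 13950) = sqrt(13962)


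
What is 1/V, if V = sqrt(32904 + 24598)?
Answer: sqrt(57502)/57502 ≈ 0.0041702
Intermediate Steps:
V = sqrt(57502) ≈ 239.80
1/V = 1/(sqrt(57502)) = sqrt(57502)/57502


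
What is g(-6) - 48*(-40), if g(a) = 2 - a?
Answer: 1928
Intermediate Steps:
g(-6) - 48*(-40) = (2 - 1*(-6)) - 48*(-40) = (2 + 6) + 1920 = 8 + 1920 = 1928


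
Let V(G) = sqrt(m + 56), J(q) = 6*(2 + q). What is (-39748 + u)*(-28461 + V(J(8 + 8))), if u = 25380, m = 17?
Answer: 408927648 - 14368*sqrt(73) ≈ 4.0880e+8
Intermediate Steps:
J(q) = 12 + 6*q
V(G) = sqrt(73) (V(G) = sqrt(17 + 56) = sqrt(73))
(-39748 + u)*(-28461 + V(J(8 + 8))) = (-39748 + 25380)*(-28461 + sqrt(73)) = -14368*(-28461 + sqrt(73)) = 408927648 - 14368*sqrt(73)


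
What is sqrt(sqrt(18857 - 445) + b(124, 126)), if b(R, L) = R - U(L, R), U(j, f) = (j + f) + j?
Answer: sqrt(-252 + 2*sqrt(4603)) ≈ 10.785*I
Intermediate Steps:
U(j, f) = f + 2*j (U(j, f) = (f + j) + j = f + 2*j)
b(R, L) = -2*L (b(R, L) = R - (R + 2*L) = R + (-R - 2*L) = -2*L)
sqrt(sqrt(18857 - 445) + b(124, 126)) = sqrt(sqrt(18857 - 445) - 2*126) = sqrt(sqrt(18412) - 252) = sqrt(2*sqrt(4603) - 252) = sqrt(-252 + 2*sqrt(4603))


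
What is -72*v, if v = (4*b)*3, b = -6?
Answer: 5184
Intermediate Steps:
v = -72 (v = (4*(-6))*3 = -24*3 = -72)
-72*v = -72*(-72) = 5184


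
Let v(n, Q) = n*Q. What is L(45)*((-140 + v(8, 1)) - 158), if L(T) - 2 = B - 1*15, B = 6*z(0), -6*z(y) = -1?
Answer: 3480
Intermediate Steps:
v(n, Q) = Q*n
z(y) = ⅙ (z(y) = -⅙*(-1) = ⅙)
B = 1 (B = 6*(⅙) = 1)
L(T) = -12 (L(T) = 2 + (1 - 1*15) = 2 + (1 - 15) = 2 - 14 = -12)
L(45)*((-140 + v(8, 1)) - 158) = -12*((-140 + 1*8) - 158) = -12*((-140 + 8) - 158) = -12*(-132 - 158) = -12*(-290) = 3480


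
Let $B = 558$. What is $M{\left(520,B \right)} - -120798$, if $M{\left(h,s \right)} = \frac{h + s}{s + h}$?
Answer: $120799$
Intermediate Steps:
$M{\left(h,s \right)} = 1$ ($M{\left(h,s \right)} = \frac{h + s}{h + s} = 1$)
$M{\left(520,B \right)} - -120798 = 1 - -120798 = 1 + 120798 = 120799$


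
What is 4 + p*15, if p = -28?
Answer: -416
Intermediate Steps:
4 + p*15 = 4 - 28*15 = 4 - 420 = -416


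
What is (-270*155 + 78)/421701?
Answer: -13924/140567 ≈ -0.099056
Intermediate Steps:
(-270*155 + 78)/421701 = (-41850 + 78)*(1/421701) = -41772*1/421701 = -13924/140567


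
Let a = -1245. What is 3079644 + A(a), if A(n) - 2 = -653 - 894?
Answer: 3078099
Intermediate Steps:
A(n) = -1545 (A(n) = 2 + (-653 - 894) = 2 - 1547 = -1545)
3079644 + A(a) = 3079644 - 1545 = 3078099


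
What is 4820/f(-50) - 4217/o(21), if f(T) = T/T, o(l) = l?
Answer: 97003/21 ≈ 4619.2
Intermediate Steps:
f(T) = 1
4820/f(-50) - 4217/o(21) = 4820/1 - 4217/21 = 4820*1 - 4217*1/21 = 4820 - 4217/21 = 97003/21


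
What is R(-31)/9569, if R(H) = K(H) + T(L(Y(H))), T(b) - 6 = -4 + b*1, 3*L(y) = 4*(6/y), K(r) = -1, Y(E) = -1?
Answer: -1/1367 ≈ -0.00073153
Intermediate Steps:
L(y) = 8/y (L(y) = (4*(6/y))/3 = (24/y)/3 = 8/y)
T(b) = 2 + b (T(b) = 6 + (-4 + b*1) = 6 + (-4 + b) = 2 + b)
R(H) = -7 (R(H) = -1 + (2 + 8/(-1)) = -1 + (2 + 8*(-1)) = -1 + (2 - 8) = -1 - 6 = -7)
R(-31)/9569 = -7/9569 = -7*1/9569 = -1/1367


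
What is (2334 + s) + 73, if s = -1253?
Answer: 1154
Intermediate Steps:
(2334 + s) + 73 = (2334 - 1253) + 73 = 1081 + 73 = 1154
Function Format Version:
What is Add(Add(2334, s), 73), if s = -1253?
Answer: 1154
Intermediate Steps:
Add(Add(2334, s), 73) = Add(Add(2334, -1253), 73) = Add(1081, 73) = 1154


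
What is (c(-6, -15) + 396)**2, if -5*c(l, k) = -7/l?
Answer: 140968129/900 ≈ 1.5663e+5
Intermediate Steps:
c(l, k) = 7/(5*l) (c(l, k) = -(-7)/(5*l) = 7/(5*l))
(c(-6, -15) + 396)**2 = ((7/5)/(-6) + 396)**2 = ((7/5)*(-1/6) + 396)**2 = (-7/30 + 396)**2 = (11873/30)**2 = 140968129/900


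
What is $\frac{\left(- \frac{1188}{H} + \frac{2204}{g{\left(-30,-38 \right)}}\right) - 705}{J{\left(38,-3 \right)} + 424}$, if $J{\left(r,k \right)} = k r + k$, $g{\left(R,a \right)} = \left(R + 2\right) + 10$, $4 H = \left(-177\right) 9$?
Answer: $- \frac{437789}{163017} \approx -2.6855$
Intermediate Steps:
$H = - \frac{1593}{4}$ ($H = \frac{\left(-177\right) 9}{4} = \frac{1}{4} \left(-1593\right) = - \frac{1593}{4} \approx -398.25$)
$g{\left(R,a \right)} = 12 + R$ ($g{\left(R,a \right)} = \left(2 + R\right) + 10 = 12 + R$)
$J{\left(r,k \right)} = k + k r$
$\frac{\left(- \frac{1188}{H} + \frac{2204}{g{\left(-30,-38 \right)}}\right) - 705}{J{\left(38,-3 \right)} + 424} = \frac{\left(- \frac{1188}{- \frac{1593}{4}} + \frac{2204}{12 - 30}\right) - 705}{- 3 \left(1 + 38\right) + 424} = \frac{\left(\left(-1188\right) \left(- \frac{4}{1593}\right) + \frac{2204}{-18}\right) - 705}{\left(-3\right) 39 + 424} = \frac{\left(\frac{176}{59} + 2204 \left(- \frac{1}{18}\right)\right) - 705}{-117 + 424} = \frac{\left(\frac{176}{59} - \frac{1102}{9}\right) - 705}{307} = \left(- \frac{63434}{531} - 705\right) \frac{1}{307} = \left(- \frac{437789}{531}\right) \frac{1}{307} = - \frac{437789}{163017}$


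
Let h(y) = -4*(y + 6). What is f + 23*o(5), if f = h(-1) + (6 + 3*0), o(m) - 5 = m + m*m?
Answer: 791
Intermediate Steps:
h(y) = -24 - 4*y (h(y) = -4*(6 + y) = -24 - 4*y)
o(m) = 5 + m + m² (o(m) = 5 + (m + m*m) = 5 + (m + m²) = 5 + m + m²)
f = -14 (f = (-24 - 4*(-1)) + (6 + 3*0) = (-24 + 4) + (6 + 0) = -20 + 6 = -14)
f + 23*o(5) = -14 + 23*(5 + 5 + 5²) = -14 + 23*(5 + 5 + 25) = -14 + 23*35 = -14 + 805 = 791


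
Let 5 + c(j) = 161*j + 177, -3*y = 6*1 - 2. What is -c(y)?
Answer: 128/3 ≈ 42.667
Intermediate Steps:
y = -4/3 (y = -(6*1 - 2)/3 = -(6 - 2)/3 = -⅓*4 = -4/3 ≈ -1.3333)
c(j) = 172 + 161*j (c(j) = -5 + (161*j + 177) = -5 + (177 + 161*j) = 172 + 161*j)
-c(y) = -(172 + 161*(-4/3)) = -(172 - 644/3) = -1*(-128/3) = 128/3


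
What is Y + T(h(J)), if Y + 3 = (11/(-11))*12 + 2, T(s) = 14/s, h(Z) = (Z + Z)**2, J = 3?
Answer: -227/18 ≈ -12.611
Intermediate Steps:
h(Z) = 4*Z**2 (h(Z) = (2*Z)**2 = 4*Z**2)
Y = -13 (Y = -3 + ((11/(-11))*12 + 2) = -3 + ((11*(-1/11))*12 + 2) = -3 + (-1*12 + 2) = -3 + (-12 + 2) = -3 - 10 = -13)
Y + T(h(J)) = -13 + 14/((4*3**2)) = -13 + 14/((4*9)) = -13 + 14/36 = -13 + 14*(1/36) = -13 + 7/18 = -227/18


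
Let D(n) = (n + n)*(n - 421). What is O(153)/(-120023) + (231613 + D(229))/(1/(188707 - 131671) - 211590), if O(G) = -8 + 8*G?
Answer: -52538675410220/76235117808763 ≈ -0.68917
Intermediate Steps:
D(n) = 2*n*(-421 + n) (D(n) = (2*n)*(-421 + n) = 2*n*(-421 + n))
O(153)/(-120023) + (231613 + D(229))/(1/(188707 - 131671) - 211590) = (-8 + 8*153)/(-120023) + (231613 + 2*229*(-421 + 229))/(1/(188707 - 131671) - 211590) = (-8 + 1224)*(-1/120023) + (231613 + 2*229*(-192))/(1/57036 - 211590) = 1216*(-1/120023) + (231613 - 87936)/(1/57036 - 211590) = -64/6317 + 143677/(-12068247239/57036) = -64/6317 + 143677*(-57036/12068247239) = -64/6317 - 8194761372/12068247239 = -52538675410220/76235117808763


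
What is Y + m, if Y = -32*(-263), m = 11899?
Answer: 20315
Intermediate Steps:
Y = 8416
Y + m = 8416 + 11899 = 20315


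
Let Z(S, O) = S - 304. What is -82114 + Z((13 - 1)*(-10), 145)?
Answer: -82538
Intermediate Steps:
Z(S, O) = -304 + S
-82114 + Z((13 - 1)*(-10), 145) = -82114 + (-304 + (13 - 1)*(-10)) = -82114 + (-304 + 12*(-10)) = -82114 + (-304 - 120) = -82114 - 424 = -82538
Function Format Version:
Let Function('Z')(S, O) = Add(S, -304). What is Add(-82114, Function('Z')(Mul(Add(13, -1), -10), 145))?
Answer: -82538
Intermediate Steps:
Function('Z')(S, O) = Add(-304, S)
Add(-82114, Function('Z')(Mul(Add(13, -1), -10), 145)) = Add(-82114, Add(-304, Mul(Add(13, -1), -10))) = Add(-82114, Add(-304, Mul(12, -10))) = Add(-82114, Add(-304, -120)) = Add(-82114, -424) = -82538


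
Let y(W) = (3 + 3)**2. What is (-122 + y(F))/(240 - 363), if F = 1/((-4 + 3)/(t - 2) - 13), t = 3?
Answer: 86/123 ≈ 0.69919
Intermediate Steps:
F = -1/14 (F = 1/((-4 + 3)/(3 - 2) - 13) = 1/(-1/1 - 13) = 1/(-1*1 - 13) = 1/(-1 - 13) = 1/(-14) = -1/14 ≈ -0.071429)
y(W) = 36 (y(W) = 6**2 = 36)
(-122 + y(F))/(240 - 363) = (-122 + 36)/(240 - 363) = -86/(-123) = -86*(-1/123) = 86/123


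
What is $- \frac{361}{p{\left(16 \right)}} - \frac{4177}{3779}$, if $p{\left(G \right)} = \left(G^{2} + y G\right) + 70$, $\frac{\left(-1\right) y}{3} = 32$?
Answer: $- \frac{3689951}{4572590} \approx -0.80697$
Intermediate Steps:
$y = -96$ ($y = \left(-3\right) 32 = -96$)
$p{\left(G \right)} = 70 + G^{2} - 96 G$ ($p{\left(G \right)} = \left(G^{2} - 96 G\right) + 70 = 70 + G^{2} - 96 G$)
$- \frac{361}{p{\left(16 \right)}} - \frac{4177}{3779} = - \frac{361}{70 + 16^{2} - 1536} - \frac{4177}{3779} = - \frac{361}{70 + 256 - 1536} - \frac{4177}{3779} = - \frac{361}{-1210} - \frac{4177}{3779} = \left(-361\right) \left(- \frac{1}{1210}\right) - \frac{4177}{3779} = \frac{361}{1210} - \frac{4177}{3779} = - \frac{3689951}{4572590}$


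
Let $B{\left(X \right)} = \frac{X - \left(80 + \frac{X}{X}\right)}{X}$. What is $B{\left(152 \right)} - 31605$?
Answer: $- \frac{4803889}{152} \approx -31605.0$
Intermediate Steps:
$B{\left(X \right)} = \frac{-81 + X}{X}$ ($B{\left(X \right)} = \frac{X - 81}{X} = \frac{-81 + X}{X}$)
$B{\left(152 \right)} - 31605 = \frac{-81 + 152}{152} - 31605 = \frac{1}{152} \cdot 71 - 31605 = \frac{71}{152} - 31605 = - \frac{4803889}{152}$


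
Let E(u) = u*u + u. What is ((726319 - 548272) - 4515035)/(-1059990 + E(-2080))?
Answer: -2168494/1632165 ≈ -1.3286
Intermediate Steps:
E(u) = u + u**2 (E(u) = u**2 + u = u + u**2)
((726319 - 548272) - 4515035)/(-1059990 + E(-2080)) = ((726319 - 548272) - 4515035)/(-1059990 - 2080*(1 - 2080)) = (178047 - 4515035)/(-1059990 - 2080*(-2079)) = -4336988/(-1059990 + 4324320) = -4336988/3264330 = -4336988*1/3264330 = -2168494/1632165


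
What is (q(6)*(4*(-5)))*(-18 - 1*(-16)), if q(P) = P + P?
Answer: 480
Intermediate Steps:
q(P) = 2*P
(q(6)*(4*(-5)))*(-18 - 1*(-16)) = ((2*6)*(4*(-5)))*(-18 - 1*(-16)) = (12*(-20))*(-18 + 16) = -240*(-2) = 480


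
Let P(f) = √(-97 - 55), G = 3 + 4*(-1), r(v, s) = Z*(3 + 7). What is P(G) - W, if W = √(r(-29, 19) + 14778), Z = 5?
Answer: -2*√3707 + 2*I*√38 ≈ -121.77 + 12.329*I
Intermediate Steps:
r(v, s) = 50 (r(v, s) = 5*(3 + 7) = 5*10 = 50)
G = -1 (G = 3 - 4 = -1)
P(f) = 2*I*√38 (P(f) = √(-152) = 2*I*√38)
W = 2*√3707 (W = √(50 + 14778) = √14828 = 2*√3707 ≈ 121.77)
P(G) - W = 2*I*√38 - 2*√3707 = -2*√3707 + 2*I*√38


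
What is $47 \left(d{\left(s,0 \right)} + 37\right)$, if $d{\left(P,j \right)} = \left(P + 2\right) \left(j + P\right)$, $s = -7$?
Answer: $3384$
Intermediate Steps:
$d{\left(P,j \right)} = \left(2 + P\right) \left(P + j\right)$
$47 \left(d{\left(s,0 \right)} + 37\right) = 47 \left(\left(\left(-7\right)^{2} + 2 \left(-7\right) + 2 \cdot 0 - 0\right) + 37\right) = 47 \left(\left(49 - 14 + 0 + 0\right) + 37\right) = 47 \left(35 + 37\right) = 47 \cdot 72 = 3384$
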